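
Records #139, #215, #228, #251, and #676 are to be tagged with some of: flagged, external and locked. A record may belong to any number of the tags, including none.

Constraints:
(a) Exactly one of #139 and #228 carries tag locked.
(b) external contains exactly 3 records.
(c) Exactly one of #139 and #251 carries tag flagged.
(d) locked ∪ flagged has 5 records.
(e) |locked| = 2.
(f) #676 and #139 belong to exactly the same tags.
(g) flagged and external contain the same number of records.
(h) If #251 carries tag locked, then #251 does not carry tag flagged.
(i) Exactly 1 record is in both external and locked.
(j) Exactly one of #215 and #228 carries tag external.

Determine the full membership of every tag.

flagged = {#139, #215, #676}; external = {#139, #228, #676}; locked = {#228, #251}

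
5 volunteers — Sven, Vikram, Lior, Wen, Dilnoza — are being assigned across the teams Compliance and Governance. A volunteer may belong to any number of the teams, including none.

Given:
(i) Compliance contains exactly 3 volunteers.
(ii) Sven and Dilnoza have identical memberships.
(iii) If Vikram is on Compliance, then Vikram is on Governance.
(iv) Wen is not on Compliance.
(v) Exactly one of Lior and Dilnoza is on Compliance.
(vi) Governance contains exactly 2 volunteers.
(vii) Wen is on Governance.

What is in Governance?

Governance = {Vikram, Wen}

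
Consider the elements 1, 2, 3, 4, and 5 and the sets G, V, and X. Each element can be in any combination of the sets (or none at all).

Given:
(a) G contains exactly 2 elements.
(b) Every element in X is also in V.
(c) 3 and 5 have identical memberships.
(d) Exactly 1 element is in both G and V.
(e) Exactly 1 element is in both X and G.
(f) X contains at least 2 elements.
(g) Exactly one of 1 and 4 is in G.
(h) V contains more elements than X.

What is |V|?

4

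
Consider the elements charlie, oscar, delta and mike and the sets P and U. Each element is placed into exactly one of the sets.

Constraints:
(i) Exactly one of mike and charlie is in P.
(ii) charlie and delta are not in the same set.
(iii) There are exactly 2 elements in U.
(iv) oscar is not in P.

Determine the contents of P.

P = {delta, mike}

From (iv): oscar ∉ P.
Only one set left: oscar ∈ U.
Suppose charlie ∈ P: no assignment then satisfies all the clues, so charlie ∉ P.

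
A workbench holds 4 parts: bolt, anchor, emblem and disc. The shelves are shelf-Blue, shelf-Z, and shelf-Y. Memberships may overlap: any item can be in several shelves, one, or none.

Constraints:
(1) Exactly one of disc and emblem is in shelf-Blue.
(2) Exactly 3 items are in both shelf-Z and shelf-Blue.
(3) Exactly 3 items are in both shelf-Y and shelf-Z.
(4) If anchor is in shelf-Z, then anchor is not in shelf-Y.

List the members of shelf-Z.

shelf-Z = {anchor, bolt, disc, emblem}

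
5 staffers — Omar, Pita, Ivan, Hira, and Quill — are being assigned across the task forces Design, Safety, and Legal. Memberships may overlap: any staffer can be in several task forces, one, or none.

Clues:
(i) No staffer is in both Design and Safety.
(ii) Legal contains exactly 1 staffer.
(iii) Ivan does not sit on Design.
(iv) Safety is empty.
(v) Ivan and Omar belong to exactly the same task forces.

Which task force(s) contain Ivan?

Ivan: none

From (iii): Ivan ∉ Design.
(iv): Safety already has 0, so the rest are out.
(v): Omar matches Ivan: Omar ∉ Design.
Suppose Ivan ∈ Legal: no assignment then satisfies all the clues, so Ivan ∉ Legal.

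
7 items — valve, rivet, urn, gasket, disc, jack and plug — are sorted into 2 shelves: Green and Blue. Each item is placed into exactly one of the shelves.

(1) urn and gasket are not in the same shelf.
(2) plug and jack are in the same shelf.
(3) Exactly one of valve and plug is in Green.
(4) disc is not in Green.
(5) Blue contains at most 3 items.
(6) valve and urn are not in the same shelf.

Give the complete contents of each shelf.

From (4): disc ∉ Green.
Only one shelf left: disc ∈ Blue.
Suppose valve ∈ Green: no assignment then satisfies all the clues, so valve ∉ Green.

Green = {jack, plug, rivet, urn}; Blue = {disc, gasket, valve}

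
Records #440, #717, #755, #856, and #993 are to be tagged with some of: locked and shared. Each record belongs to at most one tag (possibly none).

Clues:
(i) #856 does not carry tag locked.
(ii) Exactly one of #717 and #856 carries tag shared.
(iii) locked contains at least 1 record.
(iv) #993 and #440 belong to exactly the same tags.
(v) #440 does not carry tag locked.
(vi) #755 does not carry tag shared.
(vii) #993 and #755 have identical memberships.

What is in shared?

shared = {#856}

From (i): #856 ∉ locked.
From (v): #440 ∉ locked.
From (vi): #755 ∉ shared.
(iv): #993 matches #440: #993 ∉ locked.
(vii): #755 matches #993: #755 ∉ locked.
(vii): #993 matches #755: #993 ∉ shared.
(iii): only 1 candidates remain for locked, so all are in.
(iv): #440 matches #993: #440 ∉ shared.
(ii) (exactly one): #856 ∈ shared.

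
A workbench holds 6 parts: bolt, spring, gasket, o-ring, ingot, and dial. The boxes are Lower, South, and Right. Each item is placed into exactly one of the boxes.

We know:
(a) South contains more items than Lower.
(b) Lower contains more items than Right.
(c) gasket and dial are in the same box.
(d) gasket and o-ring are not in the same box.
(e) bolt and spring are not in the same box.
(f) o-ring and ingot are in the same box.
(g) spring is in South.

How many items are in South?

3

From (g): spring ∈ South.
(e): bolt ∉ South.
Suppose bolt ∈ Lower: no assignment then satisfies all the clues, so bolt ∉ Lower.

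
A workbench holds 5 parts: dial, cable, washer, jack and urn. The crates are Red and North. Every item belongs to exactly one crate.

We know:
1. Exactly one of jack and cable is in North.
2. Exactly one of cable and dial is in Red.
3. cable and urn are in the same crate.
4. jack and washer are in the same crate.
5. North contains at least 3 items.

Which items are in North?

North = {dial, jack, washer}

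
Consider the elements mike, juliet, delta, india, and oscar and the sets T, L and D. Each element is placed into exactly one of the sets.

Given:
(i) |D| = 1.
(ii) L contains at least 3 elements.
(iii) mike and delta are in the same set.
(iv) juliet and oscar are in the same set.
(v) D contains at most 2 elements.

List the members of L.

L = {delta, juliet, mike, oscar}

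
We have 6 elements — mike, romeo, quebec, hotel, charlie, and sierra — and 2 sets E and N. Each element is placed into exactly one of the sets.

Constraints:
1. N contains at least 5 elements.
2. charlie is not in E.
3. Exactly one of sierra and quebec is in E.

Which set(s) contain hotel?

hotel: N

From (2): charlie ∉ E.
Only one set left: charlie ∈ N.
Suppose hotel ∈ E: no assignment then satisfies all the clues, so hotel ∉ E.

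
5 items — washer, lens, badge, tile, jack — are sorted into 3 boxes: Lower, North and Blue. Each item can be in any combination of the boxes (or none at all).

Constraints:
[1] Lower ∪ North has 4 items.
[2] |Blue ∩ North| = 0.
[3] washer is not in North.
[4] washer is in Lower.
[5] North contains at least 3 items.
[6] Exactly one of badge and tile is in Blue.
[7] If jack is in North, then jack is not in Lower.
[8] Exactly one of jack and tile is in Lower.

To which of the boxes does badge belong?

From (3): washer ∉ North.
From (4): washer ∈ Lower.
Suppose badge ∈ Lower: no assignment then satisfies all the clues, so badge ∉ Lower.

badge: Blue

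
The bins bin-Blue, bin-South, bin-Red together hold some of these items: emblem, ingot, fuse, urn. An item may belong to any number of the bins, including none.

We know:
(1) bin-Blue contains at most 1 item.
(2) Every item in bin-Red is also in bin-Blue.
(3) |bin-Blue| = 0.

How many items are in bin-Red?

(3): bin-Blue already has 0, so the rest are out.
(2) contrapositive: emblem ∉ bin-Red.
(2) contrapositive: ingot ∉ bin-Red.
(2) contrapositive: fuse ∉ bin-Red.
(2) contrapositive: urn ∉ bin-Red.

0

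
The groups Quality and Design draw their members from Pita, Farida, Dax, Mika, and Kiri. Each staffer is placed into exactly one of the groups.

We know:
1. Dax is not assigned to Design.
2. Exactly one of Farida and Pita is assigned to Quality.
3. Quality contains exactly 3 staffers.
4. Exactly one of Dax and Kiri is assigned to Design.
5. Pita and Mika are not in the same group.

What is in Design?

Design = {Kiri, Pita}

From (1): Dax ∉ Design.
(4) (exactly one): Kiri ∈ Design.
Only one group left: Dax ∈ Quality.
Suppose Pita ∉ Design: no assignment then satisfies all the clues, so Pita ∈ Design.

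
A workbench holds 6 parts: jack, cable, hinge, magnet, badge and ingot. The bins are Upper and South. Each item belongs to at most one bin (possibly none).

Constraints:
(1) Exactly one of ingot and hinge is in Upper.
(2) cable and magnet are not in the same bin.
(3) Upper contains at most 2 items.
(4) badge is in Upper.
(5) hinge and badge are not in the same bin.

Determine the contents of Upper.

Upper = {badge, ingot}

From (4): badge ∈ Upper.
(5): hinge ∉ Upper.
(1) (exactly one): ingot ∈ Upper.
(3): Upper already has 2, so the rest are out.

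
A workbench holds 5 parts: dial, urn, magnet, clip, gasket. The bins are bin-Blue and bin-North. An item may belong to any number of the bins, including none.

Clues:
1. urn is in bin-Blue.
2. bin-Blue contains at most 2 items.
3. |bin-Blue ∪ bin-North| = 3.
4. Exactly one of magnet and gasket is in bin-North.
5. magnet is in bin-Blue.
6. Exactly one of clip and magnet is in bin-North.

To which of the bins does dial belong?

From (1): urn ∈ bin-Blue.
From (5): magnet ∈ bin-Blue.
(2): bin-Blue already has 2, so the rest are out.
Suppose dial ∉ bin-North: no assignment then satisfies all the clues, so dial ∈ bin-North.

dial: bin-North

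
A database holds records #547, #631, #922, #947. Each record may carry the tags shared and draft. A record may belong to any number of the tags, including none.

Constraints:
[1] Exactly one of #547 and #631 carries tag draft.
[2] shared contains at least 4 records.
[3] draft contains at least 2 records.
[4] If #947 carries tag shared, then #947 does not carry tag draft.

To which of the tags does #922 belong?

(2): only 4 candidates remain for shared, so all are in.
(4): #947 ∉ draft.
Suppose #922 ∉ draft: no assignment then satisfies all the clues, so #922 ∈ draft.

#922: draft, shared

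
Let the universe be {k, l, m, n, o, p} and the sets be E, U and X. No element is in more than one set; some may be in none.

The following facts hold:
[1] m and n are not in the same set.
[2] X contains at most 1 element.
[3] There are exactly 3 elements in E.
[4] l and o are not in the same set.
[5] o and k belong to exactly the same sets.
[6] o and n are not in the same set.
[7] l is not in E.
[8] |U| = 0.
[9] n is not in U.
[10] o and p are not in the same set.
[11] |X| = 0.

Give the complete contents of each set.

E = {k, m, o}; U = {}; X = {}

From (7): l ∉ E.
From (9): n ∉ U.
(8): U already has 0, so the rest are out.
(11): X already has 0, so the rest are out.
Suppose k ∉ E: no assignment then satisfies all the clues, so k ∈ E.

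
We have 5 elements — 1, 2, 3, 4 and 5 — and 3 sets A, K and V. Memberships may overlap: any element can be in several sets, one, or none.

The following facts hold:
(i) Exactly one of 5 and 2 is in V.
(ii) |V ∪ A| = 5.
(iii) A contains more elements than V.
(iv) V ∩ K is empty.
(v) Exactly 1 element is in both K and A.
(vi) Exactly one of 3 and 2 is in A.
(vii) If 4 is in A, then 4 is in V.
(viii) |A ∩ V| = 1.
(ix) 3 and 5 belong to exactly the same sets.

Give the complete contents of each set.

A = {1, 3, 4, 5}; K = {1}; V = {2, 4}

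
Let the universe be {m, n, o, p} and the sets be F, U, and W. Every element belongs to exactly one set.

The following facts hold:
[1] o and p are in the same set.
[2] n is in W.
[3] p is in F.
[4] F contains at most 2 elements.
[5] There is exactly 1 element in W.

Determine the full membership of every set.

From (2): n ∈ W.
From (3): p ∈ F.
(1): o matches p: o ∈ F.
(4): F already has 2, so the rest are out.
(5): W already has 1, so the rest are out.
Only one set left: m ∈ U.

F = {o, p}; U = {m}; W = {n}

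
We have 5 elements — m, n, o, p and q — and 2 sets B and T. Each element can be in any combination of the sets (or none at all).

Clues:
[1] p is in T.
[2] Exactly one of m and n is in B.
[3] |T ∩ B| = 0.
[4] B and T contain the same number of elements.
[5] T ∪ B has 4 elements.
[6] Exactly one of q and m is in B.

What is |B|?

From (1): p ∈ T.
Suppose p ∈ B: no assignment then satisfies all the clues, so p ∉ B.

2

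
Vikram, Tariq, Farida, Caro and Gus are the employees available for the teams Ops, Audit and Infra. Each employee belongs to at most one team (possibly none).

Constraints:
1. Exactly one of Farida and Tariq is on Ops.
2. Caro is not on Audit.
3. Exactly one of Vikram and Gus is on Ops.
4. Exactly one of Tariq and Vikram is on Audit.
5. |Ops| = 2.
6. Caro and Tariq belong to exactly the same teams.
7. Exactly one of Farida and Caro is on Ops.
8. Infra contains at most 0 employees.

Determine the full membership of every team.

Ops = {Farida, Gus}; Audit = {Vikram}; Infra = {}

From (2): Caro ∉ Audit.
(6): Tariq matches Caro: Tariq ∉ Audit.
(8): Infra already has 0, so the rest are out.
(4) (exactly one): Vikram ∈ Audit.
(3) (exactly one): Gus ∈ Ops.
Suppose Tariq ∈ Ops: no assignment then satisfies all the clues, so Tariq ∉ Ops.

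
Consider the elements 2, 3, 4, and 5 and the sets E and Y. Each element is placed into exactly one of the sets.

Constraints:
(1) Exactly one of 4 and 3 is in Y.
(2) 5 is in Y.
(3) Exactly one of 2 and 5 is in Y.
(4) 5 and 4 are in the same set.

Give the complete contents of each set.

E = {2, 3}; Y = {4, 5}

From (2): 5 ∈ Y.
(3) (exactly one): 2 ∉ Y.
(4): 4 matches 5: 4 ∉ E.
(4): 4 matches 5: 4 ∈ Y.
Only one set left: 2 ∈ E.
(1) (exactly one): 3 ∉ Y.
Only one set left: 3 ∈ E.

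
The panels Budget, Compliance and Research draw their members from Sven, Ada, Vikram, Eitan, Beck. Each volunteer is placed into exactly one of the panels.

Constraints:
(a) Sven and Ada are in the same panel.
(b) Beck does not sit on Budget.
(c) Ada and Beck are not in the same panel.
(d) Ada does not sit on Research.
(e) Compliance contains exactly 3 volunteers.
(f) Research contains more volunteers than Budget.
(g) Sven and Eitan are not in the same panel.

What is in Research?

Research = {Beck, Eitan}

From (b): Beck ∉ Budget.
From (d): Ada ∉ Research.
(a): Sven matches Ada: Sven ∉ Research.
Suppose Vikram ∈ Research: no assignment then satisfies all the clues, so Vikram ∉ Research.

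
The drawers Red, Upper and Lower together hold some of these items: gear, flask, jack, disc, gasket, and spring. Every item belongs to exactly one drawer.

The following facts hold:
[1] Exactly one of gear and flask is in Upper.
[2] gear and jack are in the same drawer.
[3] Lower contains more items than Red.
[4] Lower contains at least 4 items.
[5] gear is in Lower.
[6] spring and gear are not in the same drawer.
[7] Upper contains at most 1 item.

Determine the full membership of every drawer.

Red = {spring}; Upper = {flask}; Lower = {disc, gasket, gear, jack}

From (5): gear ∈ Lower.
(1) (exactly one): flask ∈ Upper.
(2): jack matches gear: jack ∉ Red.
(2): jack matches gear: jack ∉ Upper.
(2): jack matches gear: jack ∈ Lower.
(6): spring ∉ Lower.
(7): Upper already has 1, so the rest are out.
Only one drawer left: spring ∈ Red.
(4): only 4 candidates remain for Lower, so all are in.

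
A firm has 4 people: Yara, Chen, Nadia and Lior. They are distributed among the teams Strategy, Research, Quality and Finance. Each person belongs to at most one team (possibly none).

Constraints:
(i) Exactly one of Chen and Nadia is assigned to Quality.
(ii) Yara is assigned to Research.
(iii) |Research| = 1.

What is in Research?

Research = {Yara}

From (ii): Yara ∈ Research.
(iii): Research already has 1, so the rest are out.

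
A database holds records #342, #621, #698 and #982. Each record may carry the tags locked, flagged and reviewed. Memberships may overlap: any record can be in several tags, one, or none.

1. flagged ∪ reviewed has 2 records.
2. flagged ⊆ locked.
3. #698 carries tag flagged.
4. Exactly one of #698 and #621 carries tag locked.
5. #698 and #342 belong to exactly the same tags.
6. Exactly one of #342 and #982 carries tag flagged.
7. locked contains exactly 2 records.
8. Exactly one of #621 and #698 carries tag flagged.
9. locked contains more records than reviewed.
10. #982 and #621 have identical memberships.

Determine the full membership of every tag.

locked = {#342, #698}; flagged = {#342, #698}; reviewed = {}

From (3): #698 ∈ flagged.
(2) with #698 ∈ flagged: #698 ∈ locked.
(4) (exactly one): #621 ∉ locked.
(5): #342 matches #698: #342 ∈ locked.
(5): #342 matches #698: #342 ∈ flagged.
(6) (exactly one): #982 ∉ flagged.
(7): locked already has 2, so the rest are out.
(8) (exactly one): #621 ∉ flagged.
Suppose #342 ∈ reviewed: no assignment then satisfies all the clues, so #342 ∉ reviewed.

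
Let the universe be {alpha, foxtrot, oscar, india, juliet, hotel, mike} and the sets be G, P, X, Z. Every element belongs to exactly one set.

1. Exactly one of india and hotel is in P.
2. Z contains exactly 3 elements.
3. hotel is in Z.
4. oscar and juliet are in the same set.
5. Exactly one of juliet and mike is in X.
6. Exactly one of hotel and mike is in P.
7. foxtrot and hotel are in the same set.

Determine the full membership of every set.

From (3): hotel ∈ Z.
(1) (exactly one): india ∈ P.
(6) (exactly one): mike ∈ P.
(7): foxtrot matches hotel: foxtrot ∉ G.
(7): foxtrot matches hotel: foxtrot ∉ P.
(7): foxtrot matches hotel: foxtrot ∉ X.
(7): foxtrot matches hotel: foxtrot ∈ Z.
(5) (exactly one): juliet ∈ X.
(4): oscar matches juliet: oscar ∉ G.
(4): oscar matches juliet: oscar ∉ P.
(4): oscar matches juliet: oscar ∈ X.
(2): only 3 candidates remain for Z, so all are in.

G = {}; P = {india, mike}; X = {juliet, oscar}; Z = {alpha, foxtrot, hotel}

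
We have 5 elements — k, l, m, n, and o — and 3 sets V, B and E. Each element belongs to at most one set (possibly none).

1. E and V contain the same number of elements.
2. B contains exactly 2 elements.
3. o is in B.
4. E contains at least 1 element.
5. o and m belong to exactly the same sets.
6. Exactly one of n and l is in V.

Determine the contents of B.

B = {m, o}

From (3): o ∈ B.
(5): m matches o: m ∉ V.
(5): m matches o: m ∈ B.
(2): B already has 2, so the rest are out.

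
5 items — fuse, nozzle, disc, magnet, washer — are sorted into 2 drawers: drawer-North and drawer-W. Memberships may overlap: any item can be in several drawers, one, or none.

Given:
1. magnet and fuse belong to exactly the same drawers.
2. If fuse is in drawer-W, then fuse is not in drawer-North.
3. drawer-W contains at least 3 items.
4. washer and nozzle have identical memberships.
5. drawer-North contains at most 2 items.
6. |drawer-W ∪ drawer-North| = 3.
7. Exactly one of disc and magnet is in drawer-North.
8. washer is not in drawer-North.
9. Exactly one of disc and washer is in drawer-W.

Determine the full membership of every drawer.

drawer-North = {disc}; drawer-W = {disc, fuse, magnet}

From (8): washer ∉ drawer-North.
(4): nozzle matches washer: nozzle ∉ drawer-North.
Suppose fuse ∈ drawer-North: no assignment then satisfies all the clues, so fuse ∉ drawer-North.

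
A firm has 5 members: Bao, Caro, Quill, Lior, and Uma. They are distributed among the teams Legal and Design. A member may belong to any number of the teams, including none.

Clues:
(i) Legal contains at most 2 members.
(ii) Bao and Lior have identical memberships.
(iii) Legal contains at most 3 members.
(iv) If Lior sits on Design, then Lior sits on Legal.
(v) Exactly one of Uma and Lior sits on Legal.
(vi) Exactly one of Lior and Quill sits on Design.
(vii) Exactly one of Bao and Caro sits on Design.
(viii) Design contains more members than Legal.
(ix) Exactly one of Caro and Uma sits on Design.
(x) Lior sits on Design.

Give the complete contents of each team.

Legal = {Bao, Lior}; Design = {Bao, Lior, Uma}

From (x): Lior ∈ Design.
(ii): Bao matches Lior: Bao ∈ Design.
(iv): Lior ∈ Legal.
(v) (exactly one): Uma ∉ Legal.
(vi) (exactly one): Quill ∉ Design.
(vii) (exactly one): Caro ∉ Design.
(ix) (exactly one): Uma ∈ Design.
(ii): Bao matches Lior: Bao ∈ Legal.
(i): Legal already has 2, so the rest are out.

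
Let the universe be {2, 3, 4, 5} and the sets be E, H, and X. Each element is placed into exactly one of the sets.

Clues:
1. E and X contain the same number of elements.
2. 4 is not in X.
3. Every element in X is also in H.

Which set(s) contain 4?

4: H

From (2): 4 ∉ X.
Suppose 4 ∈ E: no assignment then satisfies all the clues, so 4 ∉ E.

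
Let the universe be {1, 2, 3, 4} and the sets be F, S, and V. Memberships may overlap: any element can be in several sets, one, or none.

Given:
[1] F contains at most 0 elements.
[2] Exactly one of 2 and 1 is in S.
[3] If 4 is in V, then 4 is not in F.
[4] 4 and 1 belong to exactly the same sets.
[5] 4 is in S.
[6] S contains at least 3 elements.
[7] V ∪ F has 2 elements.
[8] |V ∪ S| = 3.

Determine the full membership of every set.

F = {}; S = {1, 3, 4}; V = {1, 4}

From (5): 4 ∈ S.
(1): F already has 0, so the rest are out.
(4): 1 matches 4: 1 ∈ S.
(2) (exactly one): 2 ∉ S.
(6): only 3 candidates remain for S, so all are in.
Suppose 1 ∉ V: no assignment then satisfies all the clues, so 1 ∈ V.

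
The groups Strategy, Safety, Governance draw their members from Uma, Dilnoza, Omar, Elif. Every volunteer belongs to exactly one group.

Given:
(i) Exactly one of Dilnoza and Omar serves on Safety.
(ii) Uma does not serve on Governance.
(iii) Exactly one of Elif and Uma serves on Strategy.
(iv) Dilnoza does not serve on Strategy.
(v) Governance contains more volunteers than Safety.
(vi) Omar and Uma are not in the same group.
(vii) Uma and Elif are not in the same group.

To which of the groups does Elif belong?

Elif: Governance

From (ii): Uma ∉ Governance.
From (iv): Dilnoza ∉ Strategy.
Suppose Elif ∈ Strategy: no assignment then satisfies all the clues, so Elif ∉ Strategy.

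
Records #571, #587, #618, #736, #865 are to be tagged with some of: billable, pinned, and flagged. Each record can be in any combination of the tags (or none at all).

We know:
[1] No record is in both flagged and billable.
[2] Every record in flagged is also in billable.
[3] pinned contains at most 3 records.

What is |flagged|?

0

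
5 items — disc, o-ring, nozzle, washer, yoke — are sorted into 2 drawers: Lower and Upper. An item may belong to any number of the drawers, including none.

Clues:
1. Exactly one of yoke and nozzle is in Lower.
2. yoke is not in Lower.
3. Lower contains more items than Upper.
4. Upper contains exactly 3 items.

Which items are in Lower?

Lower = {disc, nozzle, o-ring, washer}

From (2): yoke ∉ Lower.
(1) (exactly one): nozzle ∈ Lower.
Suppose disc ∉ Lower: no assignment then satisfies all the clues, so disc ∈ Lower.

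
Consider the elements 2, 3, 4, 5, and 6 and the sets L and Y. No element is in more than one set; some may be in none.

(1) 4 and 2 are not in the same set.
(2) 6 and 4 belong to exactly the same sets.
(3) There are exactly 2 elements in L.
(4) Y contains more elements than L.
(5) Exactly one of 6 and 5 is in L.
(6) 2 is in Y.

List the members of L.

L = {4, 6}

From (6): 2 ∈ Y.
(1): 4 ∉ Y.
(2): 6 matches 4: 6 ∉ Y.
Suppose 3 ∈ L: no assignment then satisfies all the clues, so 3 ∉ L.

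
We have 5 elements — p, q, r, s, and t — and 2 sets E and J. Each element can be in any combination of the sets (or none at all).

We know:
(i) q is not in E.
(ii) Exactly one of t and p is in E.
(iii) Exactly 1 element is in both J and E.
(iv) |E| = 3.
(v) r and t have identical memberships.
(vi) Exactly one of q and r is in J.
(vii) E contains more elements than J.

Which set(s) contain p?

p: none

From (i): q ∉ E.
Suppose p ∈ E: no assignment then satisfies all the clues, so p ∉ E.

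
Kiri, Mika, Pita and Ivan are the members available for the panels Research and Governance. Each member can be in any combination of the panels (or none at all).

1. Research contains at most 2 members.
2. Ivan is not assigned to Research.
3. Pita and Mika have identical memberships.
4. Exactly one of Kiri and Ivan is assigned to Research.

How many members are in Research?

1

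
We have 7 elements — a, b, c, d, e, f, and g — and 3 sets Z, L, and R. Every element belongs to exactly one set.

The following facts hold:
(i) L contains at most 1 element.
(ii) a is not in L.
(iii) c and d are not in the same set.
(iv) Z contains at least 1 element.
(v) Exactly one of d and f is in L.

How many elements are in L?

1

From (ii): a ∉ L.
Suppose b ∈ L: no assignment then satisfies all the clues, so b ∉ L.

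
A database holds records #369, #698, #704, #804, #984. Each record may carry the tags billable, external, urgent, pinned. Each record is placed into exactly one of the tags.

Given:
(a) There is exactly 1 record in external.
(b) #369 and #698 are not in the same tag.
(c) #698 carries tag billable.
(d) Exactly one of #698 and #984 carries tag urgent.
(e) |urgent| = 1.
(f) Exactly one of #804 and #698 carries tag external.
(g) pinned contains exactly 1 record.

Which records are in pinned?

pinned = {#369}

From (c): #698 ∈ billable.
(b): #369 ∉ billable.
(d) (exactly one): #984 ∈ urgent.
(e): urgent already has 1, so the rest are out.
(f) (exactly one): #804 ∈ external.
(a): external already has 1, so the rest are out.
Only one tag left: #369 ∈ pinned.
(g): pinned already has 1, so the rest are out.
Only one tag left: #704 ∈ billable.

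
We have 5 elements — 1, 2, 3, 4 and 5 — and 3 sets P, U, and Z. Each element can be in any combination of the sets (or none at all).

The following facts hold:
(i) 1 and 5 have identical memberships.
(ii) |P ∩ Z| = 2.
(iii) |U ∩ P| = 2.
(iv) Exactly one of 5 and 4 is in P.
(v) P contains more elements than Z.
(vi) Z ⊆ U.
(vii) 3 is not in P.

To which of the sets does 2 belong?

2: P

From (vii): 3 ∉ P.
Suppose 2 ∉ P: no assignment then satisfies all the clues, so 2 ∈ P.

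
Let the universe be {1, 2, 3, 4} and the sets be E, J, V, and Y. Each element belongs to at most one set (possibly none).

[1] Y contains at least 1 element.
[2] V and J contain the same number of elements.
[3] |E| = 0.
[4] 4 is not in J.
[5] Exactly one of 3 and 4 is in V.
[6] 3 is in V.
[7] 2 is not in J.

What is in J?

From (4): 4 ∉ J.
From (6): 3 ∈ V.
From (7): 2 ∉ J.
(3): E already has 0, so the rest are out.
(5) (exactly one): 4 ∉ V.
Suppose 1 ∉ J: no assignment then satisfies all the clues, so 1 ∈ J.

J = {1}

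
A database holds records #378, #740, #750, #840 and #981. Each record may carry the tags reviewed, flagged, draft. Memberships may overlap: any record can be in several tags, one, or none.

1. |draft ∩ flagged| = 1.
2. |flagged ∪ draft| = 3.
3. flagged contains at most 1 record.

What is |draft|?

3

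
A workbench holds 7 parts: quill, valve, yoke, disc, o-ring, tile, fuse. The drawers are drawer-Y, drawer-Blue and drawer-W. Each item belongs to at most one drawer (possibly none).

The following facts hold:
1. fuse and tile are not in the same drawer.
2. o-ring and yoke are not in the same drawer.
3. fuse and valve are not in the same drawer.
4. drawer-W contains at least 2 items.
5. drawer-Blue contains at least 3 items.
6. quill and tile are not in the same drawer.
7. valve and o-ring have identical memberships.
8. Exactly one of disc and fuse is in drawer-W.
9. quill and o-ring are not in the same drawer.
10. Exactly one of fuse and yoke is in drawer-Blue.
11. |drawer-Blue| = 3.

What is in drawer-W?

drawer-W = {fuse, quill}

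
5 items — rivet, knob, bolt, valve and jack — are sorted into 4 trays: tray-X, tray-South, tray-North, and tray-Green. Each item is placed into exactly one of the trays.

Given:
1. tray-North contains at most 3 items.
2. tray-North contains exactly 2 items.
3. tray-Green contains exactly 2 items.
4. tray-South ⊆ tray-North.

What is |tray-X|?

1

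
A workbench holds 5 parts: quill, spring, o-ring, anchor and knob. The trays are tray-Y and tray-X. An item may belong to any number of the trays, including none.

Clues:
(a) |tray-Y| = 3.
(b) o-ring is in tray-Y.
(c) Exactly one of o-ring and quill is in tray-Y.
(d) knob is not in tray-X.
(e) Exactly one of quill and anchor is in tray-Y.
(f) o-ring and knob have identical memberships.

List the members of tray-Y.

From (b): o-ring ∈ tray-Y.
From (d): knob ∉ tray-X.
(c) (exactly one): quill ∉ tray-Y.
(e) (exactly one): anchor ∈ tray-Y.
(f): knob matches o-ring: knob ∈ tray-Y.
(f): o-ring matches knob: o-ring ∉ tray-X.
(a): tray-Y already has 3, so the rest are out.

tray-Y = {anchor, knob, o-ring}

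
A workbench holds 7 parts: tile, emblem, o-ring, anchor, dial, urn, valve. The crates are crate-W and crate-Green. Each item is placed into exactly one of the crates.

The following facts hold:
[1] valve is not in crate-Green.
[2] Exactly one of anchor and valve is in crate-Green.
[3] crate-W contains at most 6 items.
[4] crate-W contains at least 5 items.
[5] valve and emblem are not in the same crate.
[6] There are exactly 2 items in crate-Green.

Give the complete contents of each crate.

From (1): valve ∉ crate-Green.
(2) (exactly one): anchor ∈ crate-Green.
Only one crate left: valve ∈ crate-W.
(5): emblem ∉ crate-W.
Only one crate left: emblem ∈ crate-Green.
(4): only 5 candidates remain for crate-W, so all are in.

crate-W = {dial, o-ring, tile, urn, valve}; crate-Green = {anchor, emblem}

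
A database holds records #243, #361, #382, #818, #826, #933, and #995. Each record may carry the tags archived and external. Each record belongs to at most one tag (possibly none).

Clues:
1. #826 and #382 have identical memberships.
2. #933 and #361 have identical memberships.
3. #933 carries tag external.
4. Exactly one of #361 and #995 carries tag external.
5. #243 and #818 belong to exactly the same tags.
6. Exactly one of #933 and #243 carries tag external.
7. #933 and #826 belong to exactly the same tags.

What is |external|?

From (3): #933 ∈ external.
(2): #361 matches #933: #361 ∉ archived.
(2): #361 matches #933: #361 ∈ external.
(4) (exactly one): #995 ∉ external.
(6) (exactly one): #243 ∉ external.
(7): #826 matches #933: #826 ∉ archived.
(7): #826 matches #933: #826 ∈ external.
(1): #382 matches #826: #382 ∉ archived.
(1): #382 matches #826: #382 ∈ external.
(5): #818 matches #243: #818 ∉ external.

4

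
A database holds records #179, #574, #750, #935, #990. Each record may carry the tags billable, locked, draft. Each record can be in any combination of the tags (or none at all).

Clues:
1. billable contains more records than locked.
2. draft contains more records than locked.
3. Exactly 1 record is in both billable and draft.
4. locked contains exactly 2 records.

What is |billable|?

3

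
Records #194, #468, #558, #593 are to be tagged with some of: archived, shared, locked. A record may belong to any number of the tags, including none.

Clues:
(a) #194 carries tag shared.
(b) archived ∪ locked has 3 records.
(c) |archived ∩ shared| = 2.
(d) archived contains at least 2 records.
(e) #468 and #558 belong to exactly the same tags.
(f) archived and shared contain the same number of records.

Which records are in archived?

archived = {#468, #558, #593}

From (a): #194 ∈ shared.
Suppose #194 ∈ archived: no assignment then satisfies all the clues, so #194 ∉ archived.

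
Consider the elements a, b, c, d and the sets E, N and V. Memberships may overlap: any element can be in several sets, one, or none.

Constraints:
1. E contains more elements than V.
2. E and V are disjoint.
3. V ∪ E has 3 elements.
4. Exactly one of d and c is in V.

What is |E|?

2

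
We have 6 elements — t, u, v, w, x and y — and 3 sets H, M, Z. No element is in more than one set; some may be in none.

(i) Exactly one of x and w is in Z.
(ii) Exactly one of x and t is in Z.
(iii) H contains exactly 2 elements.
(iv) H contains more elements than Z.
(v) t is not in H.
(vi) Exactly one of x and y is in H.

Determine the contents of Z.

Z = {x}

From (v): t ∉ H.
Suppose t ∈ Z: no assignment then satisfies all the clues, so t ∉ Z.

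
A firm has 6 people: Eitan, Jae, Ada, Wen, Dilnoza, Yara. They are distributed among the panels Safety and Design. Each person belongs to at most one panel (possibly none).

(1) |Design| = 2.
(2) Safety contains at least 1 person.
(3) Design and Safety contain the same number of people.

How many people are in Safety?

2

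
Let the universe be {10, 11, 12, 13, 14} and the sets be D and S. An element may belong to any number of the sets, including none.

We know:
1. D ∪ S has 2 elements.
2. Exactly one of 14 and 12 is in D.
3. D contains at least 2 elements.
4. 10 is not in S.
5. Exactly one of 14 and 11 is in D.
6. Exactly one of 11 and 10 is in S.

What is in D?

D = {11, 12}

From (4): 10 ∉ S.
(6) (exactly one): 11 ∈ S.
Suppose 10 ∈ D: no assignment then satisfies all the clues, so 10 ∉ D.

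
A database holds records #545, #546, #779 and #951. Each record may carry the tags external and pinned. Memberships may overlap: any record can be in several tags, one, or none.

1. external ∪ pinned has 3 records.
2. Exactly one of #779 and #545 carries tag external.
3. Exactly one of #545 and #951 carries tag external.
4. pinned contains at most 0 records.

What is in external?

external = {#546, #779, #951}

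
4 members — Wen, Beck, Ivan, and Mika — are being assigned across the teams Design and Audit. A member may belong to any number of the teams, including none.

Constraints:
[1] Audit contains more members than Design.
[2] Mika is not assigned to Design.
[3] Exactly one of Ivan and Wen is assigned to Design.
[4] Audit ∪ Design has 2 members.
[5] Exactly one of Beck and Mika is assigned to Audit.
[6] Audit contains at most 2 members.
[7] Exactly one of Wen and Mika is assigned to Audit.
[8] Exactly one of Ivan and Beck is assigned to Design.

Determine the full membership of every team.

Design = {Ivan}; Audit = {Ivan, Mika}

From (2): Mika ∉ Design.
Suppose Wen ∈ Design: no assignment then satisfies all the clues, so Wen ∉ Design.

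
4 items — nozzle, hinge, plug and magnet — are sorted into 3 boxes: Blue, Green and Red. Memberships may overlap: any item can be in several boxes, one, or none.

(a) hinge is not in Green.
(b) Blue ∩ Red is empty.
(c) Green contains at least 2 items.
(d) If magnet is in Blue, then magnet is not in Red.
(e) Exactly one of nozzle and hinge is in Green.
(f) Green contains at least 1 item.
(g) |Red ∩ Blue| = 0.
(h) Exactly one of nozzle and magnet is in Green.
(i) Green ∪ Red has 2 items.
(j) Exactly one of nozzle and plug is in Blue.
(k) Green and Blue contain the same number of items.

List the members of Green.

Green = {nozzle, plug}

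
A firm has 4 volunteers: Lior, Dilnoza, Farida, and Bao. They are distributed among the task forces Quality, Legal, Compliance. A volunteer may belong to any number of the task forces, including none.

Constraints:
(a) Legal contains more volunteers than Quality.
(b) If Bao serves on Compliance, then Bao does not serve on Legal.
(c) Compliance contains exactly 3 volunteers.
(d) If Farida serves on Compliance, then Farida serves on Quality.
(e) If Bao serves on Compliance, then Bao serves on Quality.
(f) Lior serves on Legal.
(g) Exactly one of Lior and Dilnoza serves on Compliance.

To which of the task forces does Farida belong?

Farida: Compliance, Legal, Quality

From (f): Lior ∈ Legal.
Suppose Farida ∉ Quality: no assignment then satisfies all the clues, so Farida ∈ Quality.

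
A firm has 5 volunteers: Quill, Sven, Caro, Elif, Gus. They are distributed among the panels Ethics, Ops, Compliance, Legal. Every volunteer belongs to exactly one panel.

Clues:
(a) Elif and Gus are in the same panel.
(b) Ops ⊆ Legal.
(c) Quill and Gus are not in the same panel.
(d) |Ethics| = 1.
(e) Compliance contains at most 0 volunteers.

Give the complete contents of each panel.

Ethics = {Quill}; Ops = {}; Compliance = {}; Legal = {Caro, Elif, Gus, Sven}

(e): Compliance already has 0, so the rest are out.
Suppose Quill ∉ Ethics: no assignment then satisfies all the clues, so Quill ∈ Ethics.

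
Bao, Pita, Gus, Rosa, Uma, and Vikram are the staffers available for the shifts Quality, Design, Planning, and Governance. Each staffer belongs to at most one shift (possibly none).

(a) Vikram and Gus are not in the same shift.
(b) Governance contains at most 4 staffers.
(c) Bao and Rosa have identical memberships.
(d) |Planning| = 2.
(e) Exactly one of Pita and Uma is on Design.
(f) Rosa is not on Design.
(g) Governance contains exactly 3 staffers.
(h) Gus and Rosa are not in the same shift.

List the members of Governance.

Governance = {Bao, Rosa, Vikram}

From (f): Rosa ∉ Design.
(c): Bao matches Rosa: Bao ∉ Design.
Suppose Bao ∉ Governance: no assignment then satisfies all the clues, so Bao ∈ Governance.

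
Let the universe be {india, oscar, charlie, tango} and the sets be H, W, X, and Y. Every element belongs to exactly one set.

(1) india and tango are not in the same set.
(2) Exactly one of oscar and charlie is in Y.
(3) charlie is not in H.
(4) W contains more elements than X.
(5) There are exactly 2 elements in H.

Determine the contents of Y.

Y = {charlie}

From (3): charlie ∉ H.
Suppose india ∈ Y: no assignment then satisfies all the clues, so india ∉ Y.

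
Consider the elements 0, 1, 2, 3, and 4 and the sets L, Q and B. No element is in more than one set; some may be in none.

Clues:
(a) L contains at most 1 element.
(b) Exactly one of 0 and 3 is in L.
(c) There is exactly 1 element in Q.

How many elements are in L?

1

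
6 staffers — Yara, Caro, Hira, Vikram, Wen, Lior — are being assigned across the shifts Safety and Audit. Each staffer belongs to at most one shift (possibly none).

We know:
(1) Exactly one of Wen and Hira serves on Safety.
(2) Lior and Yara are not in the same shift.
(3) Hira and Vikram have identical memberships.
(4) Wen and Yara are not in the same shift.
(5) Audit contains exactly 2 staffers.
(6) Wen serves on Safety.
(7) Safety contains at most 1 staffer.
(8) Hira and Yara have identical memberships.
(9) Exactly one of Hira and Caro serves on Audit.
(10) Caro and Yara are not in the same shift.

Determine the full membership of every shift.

Safety = {Wen}; Audit = {Caro, Lior}

From (6): Wen ∈ Safety.
(1) (exactly one): Hira ∉ Safety.
(3): Vikram matches Hira: Vikram ∉ Safety.
(4): Yara ∉ Safety.
(7): Safety already has 1, so the rest are out.
Suppose Yara ∈ Audit: no assignment then satisfies all the clues, so Yara ∉ Audit.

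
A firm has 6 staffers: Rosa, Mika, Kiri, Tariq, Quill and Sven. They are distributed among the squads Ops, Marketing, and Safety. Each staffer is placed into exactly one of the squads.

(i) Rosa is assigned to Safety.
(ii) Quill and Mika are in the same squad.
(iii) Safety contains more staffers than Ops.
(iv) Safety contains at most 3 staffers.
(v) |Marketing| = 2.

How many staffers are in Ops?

From (i): Rosa ∈ Safety.
Suppose Mika ∈ Ops: no assignment then satisfies all the clues, so Mika ∉ Ops.

1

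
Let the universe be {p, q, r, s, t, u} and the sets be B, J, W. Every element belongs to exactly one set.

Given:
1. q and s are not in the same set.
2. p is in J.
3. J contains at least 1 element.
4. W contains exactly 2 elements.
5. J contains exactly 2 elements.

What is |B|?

2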